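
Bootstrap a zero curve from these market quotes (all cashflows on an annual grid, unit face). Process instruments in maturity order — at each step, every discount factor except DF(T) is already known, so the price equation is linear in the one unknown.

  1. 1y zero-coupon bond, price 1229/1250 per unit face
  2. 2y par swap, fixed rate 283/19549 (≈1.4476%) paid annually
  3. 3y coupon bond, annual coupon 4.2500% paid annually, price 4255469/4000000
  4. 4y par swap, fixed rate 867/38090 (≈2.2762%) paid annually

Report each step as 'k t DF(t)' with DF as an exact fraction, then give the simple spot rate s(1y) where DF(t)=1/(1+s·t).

1 1 1229/1250
2 2 9717/10000
3 3 588/625
4 4 9133/10000
s(1y) = (1/(1229/1250) − 1)/(1) = 21/1229 ≈ 1.7087%

step 1 [1y] zero: DF = P = 1229/1250 ≈ 0.983200
step 2 [2y] swap r/1=283/19549: DF=(1 − 283/19549·(0.983200))/(1+283/19549) = 9717/10000 ≈ 0.971700
step 3 [3y] bond c/1=17/400: DF=(4255469/4000000 − 17/400·(0.983200+0.971700))/(1+17/400) = 588/625 ≈ 0.940800
step 4 [4y] swap r/1=867/38090: DF=(1 − 867/38090·(0.983200+0.971700+0.940800))/(1+867/38090) = 9133/10000 ≈ 0.913300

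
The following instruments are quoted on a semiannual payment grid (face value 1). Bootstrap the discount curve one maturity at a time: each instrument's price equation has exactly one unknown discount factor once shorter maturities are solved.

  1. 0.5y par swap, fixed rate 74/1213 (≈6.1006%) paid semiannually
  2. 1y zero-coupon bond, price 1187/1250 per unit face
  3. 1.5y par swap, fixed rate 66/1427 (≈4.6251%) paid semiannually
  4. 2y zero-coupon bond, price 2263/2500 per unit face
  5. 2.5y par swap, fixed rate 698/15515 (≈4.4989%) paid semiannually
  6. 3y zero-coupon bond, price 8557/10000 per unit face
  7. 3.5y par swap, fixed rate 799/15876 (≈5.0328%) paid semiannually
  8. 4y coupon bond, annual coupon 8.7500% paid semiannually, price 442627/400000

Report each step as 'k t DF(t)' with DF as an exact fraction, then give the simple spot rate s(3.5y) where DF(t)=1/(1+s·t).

1 1/2 1213/1250
2 1 1187/1250
3 3/2 467/500
4 2 2263/2500
5 5/2 8953/10000
6 3 8557/10000
7 7/2 4201/5000
8 4 397/500
s(3.5y) = (1/(4201/5000) − 1)/(7/2) = 1598/29407 ≈ 5.4341%

step 1 [0.5y] swap r/2=37/1213: DF=(1 − 37/1213·(0))/(1+37/1213) = 1213/1250 ≈ 0.970400
step 2 [1y] zero: DF = P = 1187/1250 ≈ 0.949600
step 3 [1.5y] swap r/2=33/1427: DF=(1 − 33/1427·(0.970400+0.949600))/(1+33/1427) = 467/500 ≈ 0.934000
step 4 [2y] zero: DF = P = 2263/2500 ≈ 0.905200
step 5 [2.5y] swap r/2=349/15515: DF=(1 − 349/15515·(0.970400+0.949600+0.934000+0.905200))/(1+349/15515) = 8953/10000 ≈ 0.895300
step 6 [3y] zero: DF = P = 8557/10000 ≈ 0.855700
step 7 [3.5y] swap r/2=799/31752: DF=(1 − 799/31752·(0.970400+0.949600+0.934000+0.905200+0.895300+0.855700))/(1+799/31752) = 4201/5000 ≈ 0.840200
step 8 [4y] bond c/2=7/160: DF=(442627/400000 − 7/160·(0.970400+0.949600+0.934000+0.905200+0.895300+0.855700+0.840200))/(1+7/160) = 397/500 ≈ 0.794000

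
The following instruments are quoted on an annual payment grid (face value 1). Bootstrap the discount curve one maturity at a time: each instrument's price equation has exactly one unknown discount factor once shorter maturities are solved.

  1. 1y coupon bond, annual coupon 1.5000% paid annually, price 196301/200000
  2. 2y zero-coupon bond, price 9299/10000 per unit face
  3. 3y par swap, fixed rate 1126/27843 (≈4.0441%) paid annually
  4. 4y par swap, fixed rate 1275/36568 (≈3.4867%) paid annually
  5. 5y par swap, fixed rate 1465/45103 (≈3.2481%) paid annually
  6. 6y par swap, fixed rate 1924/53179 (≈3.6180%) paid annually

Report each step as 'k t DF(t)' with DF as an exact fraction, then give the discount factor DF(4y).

step 1 [1y] bond c/1=3/200: DF=(196301/200000 − 3/200·(0))/(1+3/200) = 967/1000 ≈ 0.967000
step 2 [2y] zero: DF = P = 9299/10000 ≈ 0.929900
step 3 [3y] swap r/1=1126/27843: DF=(1 − 1126/27843·(0.967000+0.929900))/(1+1126/27843) = 4437/5000 ≈ 0.887400
step 4 [4y] swap r/1=1275/36568: DF=(1 − 1275/36568·(0.967000+0.929900+0.887400))/(1+1275/36568) = 349/400 ≈ 0.872500
step 5 [5y] swap r/1=1465/45103: DF=(1 − 1465/45103·(0.967000+0.929900+0.887400+0.872500))/(1+1465/45103) = 1707/2000 ≈ 0.853500
step 6 [6y] swap r/1=1924/53179: DF=(1 − 1924/53179·(0.967000+0.929900+0.887400+0.872500+0.853500))/(1+1924/53179) = 2019/2500 ≈ 0.807600

1 1 967/1000
2 2 9299/10000
3 3 4437/5000
4 4 349/400
5 5 1707/2000
6 6 2019/2500
DF(4y) = 349/400 ≈ 0.872500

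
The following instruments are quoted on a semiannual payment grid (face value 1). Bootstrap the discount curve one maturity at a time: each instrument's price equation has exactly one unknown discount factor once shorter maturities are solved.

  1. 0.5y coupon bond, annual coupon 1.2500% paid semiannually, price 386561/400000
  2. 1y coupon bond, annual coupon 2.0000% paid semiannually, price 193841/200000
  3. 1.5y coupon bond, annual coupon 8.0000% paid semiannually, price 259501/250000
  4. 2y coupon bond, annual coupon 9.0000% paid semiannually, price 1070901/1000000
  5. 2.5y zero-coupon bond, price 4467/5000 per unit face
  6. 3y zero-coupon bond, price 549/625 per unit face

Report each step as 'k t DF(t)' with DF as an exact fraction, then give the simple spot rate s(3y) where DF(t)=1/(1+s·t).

1 1/2 2401/2500
2 1 9501/10000
3 3/2 4623/5000
4 2 9027/10000
5 5/2 4467/5000
6 3 549/625
s(3y) = (1/(549/625) − 1)/(3) = 76/1647 ≈ 4.6145%

step 1 [0.5y] bond c/2=1/160: DF=(386561/400000 − 1/160·(0))/(1+1/160) = 2401/2500 ≈ 0.960400
step 2 [1y] bond c/2=1/100: DF=(193841/200000 − 1/100·(0.960400))/(1+1/100) = 9501/10000 ≈ 0.950100
step 3 [1.5y] bond c/2=1/25: DF=(259501/250000 − 1/25·(0.960400+0.950100))/(1+1/25) = 4623/5000 ≈ 0.924600
step 4 [2y] bond c/2=9/200: DF=(1070901/1000000 − 9/200·(0.960400+0.950100+0.924600))/(1+9/200) = 9027/10000 ≈ 0.902700
step 5 [2.5y] zero: DF = P = 4467/5000 ≈ 0.893400
step 6 [3y] zero: DF = P = 549/625 ≈ 0.878400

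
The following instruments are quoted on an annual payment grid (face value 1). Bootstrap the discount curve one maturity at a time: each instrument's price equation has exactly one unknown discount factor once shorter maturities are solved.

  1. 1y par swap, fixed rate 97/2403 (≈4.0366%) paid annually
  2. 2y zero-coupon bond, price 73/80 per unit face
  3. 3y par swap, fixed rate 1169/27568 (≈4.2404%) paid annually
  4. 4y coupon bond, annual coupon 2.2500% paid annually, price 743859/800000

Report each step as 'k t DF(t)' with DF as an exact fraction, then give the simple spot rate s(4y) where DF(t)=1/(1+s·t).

1 1 2403/2500
2 2 73/80
3 3 8831/10000
4 4 8487/10000
s(4y) = (1/(8487/10000) − 1)/(4) = 1513/33948 ≈ 4.4568%

step 1 [1y] swap r/1=97/2403: DF=(1 − 97/2403·(0))/(1+97/2403) = 2403/2500 ≈ 0.961200
step 2 [2y] zero: DF = P = 73/80 ≈ 0.912500
step 3 [3y] swap r/1=1169/27568: DF=(1 − 1169/27568·(0.961200+0.912500))/(1+1169/27568) = 8831/10000 ≈ 0.883100
step 4 [4y] bond c/1=9/400: DF=(743859/800000 − 9/400·(0.961200+0.912500+0.883100))/(1+9/400) = 8487/10000 ≈ 0.848700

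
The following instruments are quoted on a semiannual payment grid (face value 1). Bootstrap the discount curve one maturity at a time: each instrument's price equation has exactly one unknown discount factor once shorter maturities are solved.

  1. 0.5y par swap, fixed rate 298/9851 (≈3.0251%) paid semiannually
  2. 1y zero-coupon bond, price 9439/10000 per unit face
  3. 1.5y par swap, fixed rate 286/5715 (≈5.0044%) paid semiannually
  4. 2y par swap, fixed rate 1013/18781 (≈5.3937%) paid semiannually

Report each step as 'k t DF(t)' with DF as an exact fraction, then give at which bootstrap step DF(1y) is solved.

step 1 [0.5y] swap r/2=149/9851: DF=(1 − 149/9851·(0))/(1+149/9851) = 9851/10000 ≈ 0.985100
step 2 [1y] zero: DF = P = 9439/10000 ≈ 0.943900
step 3 [1.5y] swap r/2=143/5715: DF=(1 − 143/5715·(0.985100+0.943900))/(1+143/5715) = 1857/2000 ≈ 0.928500
step 4 [2y] swap r/2=1013/37562: DF=(1 − 1013/37562·(0.985100+0.943900+0.928500))/(1+1013/37562) = 8987/10000 ≈ 0.898700

1 1/2 9851/10000
2 1 9439/10000
3 3/2 1857/2000
4 2 8987/10000
DF(1y) is solved at step 2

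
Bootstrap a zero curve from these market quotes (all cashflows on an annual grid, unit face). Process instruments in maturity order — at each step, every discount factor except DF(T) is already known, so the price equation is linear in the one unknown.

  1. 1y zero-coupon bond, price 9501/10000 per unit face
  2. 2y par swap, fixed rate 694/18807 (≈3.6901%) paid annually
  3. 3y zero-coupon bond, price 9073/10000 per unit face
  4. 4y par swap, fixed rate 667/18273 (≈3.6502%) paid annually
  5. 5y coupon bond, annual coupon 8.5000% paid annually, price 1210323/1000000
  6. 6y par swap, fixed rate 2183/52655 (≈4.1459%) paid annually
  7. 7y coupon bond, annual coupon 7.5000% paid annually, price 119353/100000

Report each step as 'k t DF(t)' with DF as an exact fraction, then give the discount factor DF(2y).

1 1 9501/10000
2 2 4653/5000
3 3 9073/10000
4 4 4333/5000
5 5 2073/2500
6 6 7817/10000
7 7 7429/10000
DF(2y) = 4653/5000 ≈ 0.930600

step 1 [1y] zero: DF = P = 9501/10000 ≈ 0.950100
step 2 [2y] swap r/1=694/18807: DF=(1 − 694/18807·(0.950100))/(1+694/18807) = 4653/5000 ≈ 0.930600
step 3 [3y] zero: DF = P = 9073/10000 ≈ 0.907300
step 4 [4y] swap r/1=667/18273: DF=(1 − 667/18273·(0.950100+0.930600+0.907300))/(1+667/18273) = 4333/5000 ≈ 0.866600
step 5 [5y] bond c/1=17/200: DF=(1210323/1000000 − 17/200·(0.950100+0.930600+0.907300+0.866600))/(1+17/200) = 2073/2500 ≈ 0.829200
step 6 [6y] swap r/1=2183/52655: DF=(1 − 2183/52655·(0.950100+0.930600+0.907300+0.866600+0.829200))/(1+2183/52655) = 7817/10000 ≈ 0.781700
step 7 [7y] bond c/1=3/40: DF=(119353/100000 − 3/40·(0.950100+0.930600+0.907300+0.866600+0.829200+0.781700))/(1+3/40) = 7429/10000 ≈ 0.742900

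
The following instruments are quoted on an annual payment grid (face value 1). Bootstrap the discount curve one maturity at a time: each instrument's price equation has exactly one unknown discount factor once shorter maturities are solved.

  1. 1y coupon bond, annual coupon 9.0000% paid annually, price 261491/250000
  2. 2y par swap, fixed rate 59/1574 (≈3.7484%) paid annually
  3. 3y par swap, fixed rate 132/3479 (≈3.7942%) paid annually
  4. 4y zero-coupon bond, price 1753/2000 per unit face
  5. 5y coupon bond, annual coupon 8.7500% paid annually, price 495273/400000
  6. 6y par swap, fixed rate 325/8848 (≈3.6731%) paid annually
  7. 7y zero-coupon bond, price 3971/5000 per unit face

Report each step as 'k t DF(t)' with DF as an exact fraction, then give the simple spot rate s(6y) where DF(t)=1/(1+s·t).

1 1 2399/2500
2 2 2323/2500
3 3 559/625
4 4 1753/2000
5 5 8441/10000
6 6 161/200
7 7 3971/5000
s(6y) = (1/(161/200) − 1)/(6) = 13/322 ≈ 4.0373%

step 1 [1y] bond c/1=9/100: DF=(261491/250000 − 9/100·(0))/(1+9/100) = 2399/2500 ≈ 0.959600
step 2 [2y] swap r/1=59/1574: DF=(1 − 59/1574·(0.959600))/(1+59/1574) = 2323/2500 ≈ 0.929200
step 3 [3y] swap r/1=132/3479: DF=(1 − 132/3479·(0.959600+0.929200))/(1+132/3479) = 559/625 ≈ 0.894400
step 4 [4y] zero: DF = P = 1753/2000 ≈ 0.876500
step 5 [5y] bond c/1=7/80: DF=(495273/400000 − 7/80·(0.959600+0.929200+0.894400+0.876500))/(1+7/80) = 8441/10000 ≈ 0.844100
step 6 [6y] swap r/1=325/8848: DF=(1 − 325/8848·(0.959600+0.929200+0.894400+0.876500+0.844100))/(1+325/8848) = 161/200 ≈ 0.805000
step 7 [7y] zero: DF = P = 3971/5000 ≈ 0.794200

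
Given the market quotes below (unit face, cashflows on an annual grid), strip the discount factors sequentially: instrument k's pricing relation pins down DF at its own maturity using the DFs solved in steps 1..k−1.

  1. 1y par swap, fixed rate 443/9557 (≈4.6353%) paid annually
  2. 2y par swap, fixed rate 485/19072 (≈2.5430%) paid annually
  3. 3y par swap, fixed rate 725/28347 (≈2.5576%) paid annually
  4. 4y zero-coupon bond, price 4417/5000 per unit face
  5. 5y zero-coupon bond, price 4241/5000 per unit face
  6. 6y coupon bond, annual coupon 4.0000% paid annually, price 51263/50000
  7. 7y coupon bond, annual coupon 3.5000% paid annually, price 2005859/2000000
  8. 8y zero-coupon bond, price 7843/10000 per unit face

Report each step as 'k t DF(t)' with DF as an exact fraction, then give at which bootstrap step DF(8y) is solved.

1 1 9557/10000
2 2 1903/2000
3 3 371/400
4 4 4417/5000
5 5 4241/5000
6 6 4051/5000
7 7 492/625
8 8 7843/10000
DF(8y) is solved at step 8

step 1 [1y] swap r/1=443/9557: DF=(1 − 443/9557·(0))/(1+443/9557) = 9557/10000 ≈ 0.955700
step 2 [2y] swap r/1=485/19072: DF=(1 − 485/19072·(0.955700))/(1+485/19072) = 1903/2000 ≈ 0.951500
step 3 [3y] swap r/1=725/28347: DF=(1 − 725/28347·(0.955700+0.951500))/(1+725/28347) = 371/400 ≈ 0.927500
step 4 [4y] zero: DF = P = 4417/5000 ≈ 0.883400
step 5 [5y] zero: DF = P = 4241/5000 ≈ 0.848200
step 6 [6y] bond c/1=1/25: DF=(51263/50000 − 1/25·(0.955700+0.951500+0.927500+0.883400+0.848200))/(1+1/25) = 4051/5000 ≈ 0.810200
step 7 [7y] bond c/1=7/200: DF=(2005859/2000000 − 7/200·(0.955700+0.951500+0.927500+0.883400+0.848200+0.810200))/(1+7/200) = 492/625 ≈ 0.787200
step 8 [8y] zero: DF = P = 7843/10000 ≈ 0.784300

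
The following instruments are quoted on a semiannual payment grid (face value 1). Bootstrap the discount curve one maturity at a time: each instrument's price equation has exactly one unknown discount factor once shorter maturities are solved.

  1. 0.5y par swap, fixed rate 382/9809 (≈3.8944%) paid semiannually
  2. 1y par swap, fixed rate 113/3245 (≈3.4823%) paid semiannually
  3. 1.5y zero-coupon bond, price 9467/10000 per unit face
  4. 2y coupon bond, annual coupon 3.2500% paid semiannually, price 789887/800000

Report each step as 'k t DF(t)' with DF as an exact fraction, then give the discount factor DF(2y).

1 1/2 9809/10000
2 1 9661/10000
3 3/2 9467/10000
4 2 9253/10000
DF(2y) = 9253/10000 ≈ 0.925300

step 1 [0.5y] swap r/2=191/9809: DF=(1 − 191/9809·(0))/(1+191/9809) = 9809/10000 ≈ 0.980900
step 2 [1y] swap r/2=113/6490: DF=(1 − 113/6490·(0.980900))/(1+113/6490) = 9661/10000 ≈ 0.966100
step 3 [1.5y] zero: DF = P = 9467/10000 ≈ 0.946700
step 4 [2y] bond c/2=13/800: DF=(789887/800000 − 13/800·(0.980900+0.966100+0.946700))/(1+13/800) = 9253/10000 ≈ 0.925300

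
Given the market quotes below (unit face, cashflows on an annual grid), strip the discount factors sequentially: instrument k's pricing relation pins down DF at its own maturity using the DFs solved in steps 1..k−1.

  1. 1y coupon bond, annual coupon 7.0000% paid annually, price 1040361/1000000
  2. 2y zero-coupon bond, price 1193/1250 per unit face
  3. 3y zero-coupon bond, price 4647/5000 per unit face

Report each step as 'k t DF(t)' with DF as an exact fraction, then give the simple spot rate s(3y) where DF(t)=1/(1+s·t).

1 1 9723/10000
2 2 1193/1250
3 3 4647/5000
s(3y) = (1/(4647/5000) − 1)/(3) = 353/13941 ≈ 2.5321%

step 1 [1y] bond c/1=7/100: DF=(1040361/1000000 − 7/100·(0))/(1+7/100) = 9723/10000 ≈ 0.972300
step 2 [2y] zero: DF = P = 1193/1250 ≈ 0.954400
step 3 [3y] zero: DF = P = 4647/5000 ≈ 0.929400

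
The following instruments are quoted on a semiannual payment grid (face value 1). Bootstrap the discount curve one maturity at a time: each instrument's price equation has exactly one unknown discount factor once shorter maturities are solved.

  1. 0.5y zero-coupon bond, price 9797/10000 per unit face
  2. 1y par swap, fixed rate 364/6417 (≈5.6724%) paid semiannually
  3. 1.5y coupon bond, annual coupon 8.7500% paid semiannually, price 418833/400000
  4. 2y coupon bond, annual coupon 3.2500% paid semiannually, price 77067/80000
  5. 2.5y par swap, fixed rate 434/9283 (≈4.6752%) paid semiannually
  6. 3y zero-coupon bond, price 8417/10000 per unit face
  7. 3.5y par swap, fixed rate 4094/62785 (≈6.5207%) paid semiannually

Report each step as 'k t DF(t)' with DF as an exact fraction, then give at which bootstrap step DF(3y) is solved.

1 1/2 9797/10000
2 1 4727/5000
3 3/2 369/400
4 2 564/625
5 5/2 1783/2000
6 3 8417/10000
7 7/2 7953/10000
DF(3y) is solved at step 6

step 1 [0.5y] zero: DF = P = 9797/10000 ≈ 0.979700
step 2 [1y] swap r/2=182/6417: DF=(1 − 182/6417·(0.979700))/(1+182/6417) = 4727/5000 ≈ 0.945400
step 3 [1.5y] bond c/2=7/160: DF=(418833/400000 − 7/160·(0.979700+0.945400))/(1+7/160) = 369/400 ≈ 0.922500
step 4 [2y] bond c/2=13/800: DF=(77067/80000 − 13/800·(0.979700+0.945400+0.922500))/(1+13/800) = 564/625 ≈ 0.902400
step 5 [2.5y] swap r/2=217/9283: DF=(1 − 217/9283·(0.979700+0.945400+0.922500+0.902400))/(1+217/9283) = 1783/2000 ≈ 0.891500
step 6 [3y] zero: DF = P = 8417/10000 ≈ 0.841700
step 7 [3.5y] swap r/2=2047/62785: DF=(1 − 2047/62785·(0.979700+0.945400+0.922500+0.902400+0.891500+0.841700))/(1+2047/62785) = 7953/10000 ≈ 0.795300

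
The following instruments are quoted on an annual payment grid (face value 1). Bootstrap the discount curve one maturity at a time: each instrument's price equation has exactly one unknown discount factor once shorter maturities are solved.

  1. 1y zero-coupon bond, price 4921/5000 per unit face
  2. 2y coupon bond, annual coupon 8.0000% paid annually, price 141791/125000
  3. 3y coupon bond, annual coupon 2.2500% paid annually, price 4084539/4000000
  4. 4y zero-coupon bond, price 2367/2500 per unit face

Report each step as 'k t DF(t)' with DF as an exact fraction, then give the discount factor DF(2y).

1 1 4921/5000
2 2 4887/5000
3 3 1911/2000
4 4 2367/2500
DF(2y) = 4887/5000 ≈ 0.977400

step 1 [1y] zero: DF = P = 4921/5000 ≈ 0.984200
step 2 [2y] bond c/1=2/25: DF=(141791/125000 − 2/25·(0.984200))/(1+2/25) = 4887/5000 ≈ 0.977400
step 3 [3y] bond c/1=9/400: DF=(4084539/4000000 − 9/400·(0.984200+0.977400))/(1+9/400) = 1911/2000 ≈ 0.955500
step 4 [4y] zero: DF = P = 2367/2500 ≈ 0.946800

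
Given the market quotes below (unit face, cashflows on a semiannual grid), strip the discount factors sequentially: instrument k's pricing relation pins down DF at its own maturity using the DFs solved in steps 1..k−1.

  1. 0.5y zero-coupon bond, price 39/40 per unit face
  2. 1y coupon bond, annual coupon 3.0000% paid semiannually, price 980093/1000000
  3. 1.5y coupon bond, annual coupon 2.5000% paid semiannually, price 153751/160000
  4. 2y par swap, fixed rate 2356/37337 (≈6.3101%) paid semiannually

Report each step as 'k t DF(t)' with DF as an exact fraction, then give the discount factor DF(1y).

step 1 [0.5y] zero: DF = P = 39/40 ≈ 0.975000
step 2 [1y] bond c/2=3/200: DF=(980093/1000000 − 3/200·(0.975000))/(1+3/200) = 1189/1250 ≈ 0.951200
step 3 [1.5y] bond c/2=1/80: DF=(153751/160000 − 1/80·(0.975000+0.951200))/(1+1/80) = 9253/10000 ≈ 0.925300
step 4 [2y] swap r/2=1178/37337: DF=(1 − 1178/37337·(0.975000+0.951200+0.925300))/(1+1178/37337) = 4411/5000 ≈ 0.882200

1 1/2 39/40
2 1 1189/1250
3 3/2 9253/10000
4 2 4411/5000
DF(1y) = 1189/1250 ≈ 0.951200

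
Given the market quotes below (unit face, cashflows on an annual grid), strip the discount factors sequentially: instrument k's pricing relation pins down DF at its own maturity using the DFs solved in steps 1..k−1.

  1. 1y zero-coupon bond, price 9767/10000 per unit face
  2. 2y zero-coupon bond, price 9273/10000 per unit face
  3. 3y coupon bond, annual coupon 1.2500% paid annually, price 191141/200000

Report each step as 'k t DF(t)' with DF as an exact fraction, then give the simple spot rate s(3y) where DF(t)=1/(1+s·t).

step 1 [1y] zero: DF = P = 9767/10000 ≈ 0.976700
step 2 [2y] zero: DF = P = 9273/10000 ≈ 0.927300
step 3 [3y] bond c/1=1/80: DF=(191141/200000 − 1/80·(0.976700+0.927300))/(1+1/80) = 2301/2500 ≈ 0.920400

1 1 9767/10000
2 2 9273/10000
3 3 2301/2500
s(3y) = (1/(2301/2500) − 1)/(3) = 199/6903 ≈ 2.8828%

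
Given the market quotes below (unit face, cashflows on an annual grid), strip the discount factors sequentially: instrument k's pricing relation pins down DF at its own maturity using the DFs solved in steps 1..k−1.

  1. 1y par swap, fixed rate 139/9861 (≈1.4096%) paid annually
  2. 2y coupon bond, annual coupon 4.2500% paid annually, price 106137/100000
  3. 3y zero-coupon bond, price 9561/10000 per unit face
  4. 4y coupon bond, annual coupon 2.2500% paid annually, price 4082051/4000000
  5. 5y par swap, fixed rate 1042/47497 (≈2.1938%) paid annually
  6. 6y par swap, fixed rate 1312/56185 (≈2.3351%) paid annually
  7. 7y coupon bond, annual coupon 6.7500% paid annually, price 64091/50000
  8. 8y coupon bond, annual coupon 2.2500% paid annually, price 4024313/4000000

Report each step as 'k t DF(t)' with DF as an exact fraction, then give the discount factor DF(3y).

1 1 9861/10000
2 2 9779/10000
3 3 9561/10000
4 4 4669/5000
5 5 4479/5000
6 6 543/625
7 7 1691/2000
8 8 8417/10000
DF(3y) = 9561/10000 ≈ 0.956100

step 1 [1y] swap r/1=139/9861: DF=(1 − 139/9861·(0))/(1+139/9861) = 9861/10000 ≈ 0.986100
step 2 [2y] bond c/1=17/400: DF=(106137/100000 − 17/400·(0.986100))/(1+17/400) = 9779/10000 ≈ 0.977900
step 3 [3y] zero: DF = P = 9561/10000 ≈ 0.956100
step 4 [4y] bond c/1=9/400: DF=(4082051/4000000 − 9/400·(0.986100+0.977900+0.956100))/(1+9/400) = 4669/5000 ≈ 0.933800
step 5 [5y] swap r/1=1042/47497: DF=(1 − 1042/47497·(0.986100+0.977900+0.956100+0.933800))/(1+1042/47497) = 4479/5000 ≈ 0.895800
step 6 [6y] swap r/1=1312/56185: DF=(1 − 1312/56185·(0.986100+0.977900+0.956100+0.933800+0.895800))/(1+1312/56185) = 543/625 ≈ 0.868800
step 7 [7y] bond c/1=27/400: DF=(64091/50000 − 27/400·(0.986100+0.977900+0.956100+0.933800+0.895800+0.868800))/(1+27/400) = 1691/2000 ≈ 0.845500
step 8 [8y] bond c/1=9/400: DF=(4024313/4000000 − 9/400·(0.986100+0.977900+0.956100+0.933800+0.895800+0.868800+0.845500))/(1+9/400) = 8417/10000 ≈ 0.841700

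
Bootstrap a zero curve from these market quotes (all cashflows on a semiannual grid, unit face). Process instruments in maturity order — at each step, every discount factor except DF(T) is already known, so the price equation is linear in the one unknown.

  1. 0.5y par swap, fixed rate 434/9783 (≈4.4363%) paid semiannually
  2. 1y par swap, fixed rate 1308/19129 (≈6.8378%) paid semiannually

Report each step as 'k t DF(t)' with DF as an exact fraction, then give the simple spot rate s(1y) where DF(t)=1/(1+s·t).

1 1/2 9783/10000
2 1 4673/5000
s(1y) = (1/(4673/5000) − 1)/(1) = 327/4673 ≈ 6.9976%

step 1 [0.5y] swap r/2=217/9783: DF=(1 − 217/9783·(0))/(1+217/9783) = 9783/10000 ≈ 0.978300
step 2 [1y] swap r/2=654/19129: DF=(1 − 654/19129·(0.978300))/(1+654/19129) = 4673/5000 ≈ 0.934600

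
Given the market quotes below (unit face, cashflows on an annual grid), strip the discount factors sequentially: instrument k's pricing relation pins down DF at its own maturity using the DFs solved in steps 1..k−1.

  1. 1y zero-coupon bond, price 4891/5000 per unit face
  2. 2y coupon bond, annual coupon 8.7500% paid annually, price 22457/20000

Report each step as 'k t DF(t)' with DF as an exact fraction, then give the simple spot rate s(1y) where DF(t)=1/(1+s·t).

step 1 [1y] zero: DF = P = 4891/5000 ≈ 0.978200
step 2 [2y] bond c/1=7/80: DF=(22457/20000 − 7/80·(0.978200))/(1+7/80) = 4769/5000 ≈ 0.953800

1 1 4891/5000
2 2 4769/5000
s(1y) = (1/(4891/5000) − 1)/(1) = 109/4891 ≈ 2.2286%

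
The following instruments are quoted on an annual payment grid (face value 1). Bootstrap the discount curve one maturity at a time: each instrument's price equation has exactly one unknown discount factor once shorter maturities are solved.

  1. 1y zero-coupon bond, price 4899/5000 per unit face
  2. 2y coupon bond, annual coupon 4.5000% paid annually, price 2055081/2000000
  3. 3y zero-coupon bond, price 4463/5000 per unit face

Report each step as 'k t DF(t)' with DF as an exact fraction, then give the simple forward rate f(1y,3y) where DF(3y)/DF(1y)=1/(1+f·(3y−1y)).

1 1 4899/5000
2 2 9411/10000
3 3 4463/5000
f(1y,3y) = ((4899/5000)/(4463/5000) − 1)/(2) = 218/4463 ≈ 4.8846%

step 1 [1y] zero: DF = P = 4899/5000 ≈ 0.979800
step 2 [2y] bond c/1=9/200: DF=(2055081/2000000 − 9/200·(0.979800))/(1+9/200) = 9411/10000 ≈ 0.941100
step 3 [3y] zero: DF = P = 4463/5000 ≈ 0.892600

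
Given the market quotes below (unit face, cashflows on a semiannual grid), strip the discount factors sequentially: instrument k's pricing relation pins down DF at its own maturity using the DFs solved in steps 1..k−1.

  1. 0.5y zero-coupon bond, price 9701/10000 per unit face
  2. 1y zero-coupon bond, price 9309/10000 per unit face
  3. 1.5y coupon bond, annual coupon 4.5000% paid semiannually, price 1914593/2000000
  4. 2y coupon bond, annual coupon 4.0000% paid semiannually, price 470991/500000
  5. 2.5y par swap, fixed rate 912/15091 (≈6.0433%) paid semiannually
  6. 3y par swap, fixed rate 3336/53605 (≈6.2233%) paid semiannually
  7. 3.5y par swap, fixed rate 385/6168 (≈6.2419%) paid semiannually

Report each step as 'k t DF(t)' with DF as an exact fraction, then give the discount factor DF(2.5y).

1 1/2 9701/10000
2 1 9309/10000
3 3/2 559/625
4 2 8687/10000
5 5/2 1079/1250
6 3 2083/2500
7 7/2 323/400
DF(2.5y) = 1079/1250 ≈ 0.863200

step 1 [0.5y] zero: DF = P = 9701/10000 ≈ 0.970100
step 2 [1y] zero: DF = P = 9309/10000 ≈ 0.930900
step 3 [1.5y] bond c/2=9/400: DF=(1914593/2000000 − 9/400·(0.970100+0.930900))/(1+9/400) = 559/625 ≈ 0.894400
step 4 [2y] bond c/2=1/50: DF=(470991/500000 − 1/50·(0.970100+0.930900+0.894400))/(1+1/50) = 8687/10000 ≈ 0.868700
step 5 [2.5y] swap r/2=456/15091: DF=(1 − 456/15091·(0.970100+0.930900+0.894400+0.868700))/(1+456/15091) = 1079/1250 ≈ 0.863200
step 6 [3y] swap r/2=1668/53605: DF=(1 − 1668/53605·(0.970100+0.930900+0.894400+0.868700+0.863200))/(1+1668/53605) = 2083/2500 ≈ 0.833200
step 7 [3.5y] swap r/2=385/12336: DF=(1 − 385/12336·(0.970100+0.930900+0.894400+0.868700+0.863200+0.833200))/(1+385/12336) = 323/400 ≈ 0.807500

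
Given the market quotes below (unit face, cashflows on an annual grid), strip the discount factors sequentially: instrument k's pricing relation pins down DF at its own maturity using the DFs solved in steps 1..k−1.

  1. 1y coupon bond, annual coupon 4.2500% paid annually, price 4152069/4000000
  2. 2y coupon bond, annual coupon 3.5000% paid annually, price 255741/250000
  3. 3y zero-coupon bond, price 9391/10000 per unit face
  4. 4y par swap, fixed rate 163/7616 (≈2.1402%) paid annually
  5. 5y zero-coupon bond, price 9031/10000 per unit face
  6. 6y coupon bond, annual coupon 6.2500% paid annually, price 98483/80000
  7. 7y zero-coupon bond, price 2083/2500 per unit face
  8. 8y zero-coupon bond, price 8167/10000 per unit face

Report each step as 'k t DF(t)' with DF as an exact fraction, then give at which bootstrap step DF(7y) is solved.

step 1 [1y] bond c/1=17/400: DF=(4152069/4000000 − 17/400·(0))/(1+17/400) = 9957/10000 ≈ 0.995700
step 2 [2y] bond c/1=7/200: DF=(255741/250000 − 7/200·(0.995700))/(1+7/200) = 9547/10000 ≈ 0.954700
step 3 [3y] zero: DF = P = 9391/10000 ≈ 0.939100
step 4 [4y] swap r/1=163/7616: DF=(1 − 163/7616·(0.995700+0.954700+0.939100))/(1+163/7616) = 1837/2000 ≈ 0.918500
step 5 [5y] zero: DF = P = 9031/10000 ≈ 0.903100
step 6 [6y] bond c/1=1/16: DF=(98483/80000 − 1/16·(0.995700+0.954700+0.939100+0.918500+0.903100))/(1+1/16) = 1763/2000 ≈ 0.881500
step 7 [7y] zero: DF = P = 2083/2500 ≈ 0.833200
step 8 [8y] zero: DF = P = 8167/10000 ≈ 0.816700

1 1 9957/10000
2 2 9547/10000
3 3 9391/10000
4 4 1837/2000
5 5 9031/10000
6 6 1763/2000
7 7 2083/2500
8 8 8167/10000
DF(7y) is solved at step 7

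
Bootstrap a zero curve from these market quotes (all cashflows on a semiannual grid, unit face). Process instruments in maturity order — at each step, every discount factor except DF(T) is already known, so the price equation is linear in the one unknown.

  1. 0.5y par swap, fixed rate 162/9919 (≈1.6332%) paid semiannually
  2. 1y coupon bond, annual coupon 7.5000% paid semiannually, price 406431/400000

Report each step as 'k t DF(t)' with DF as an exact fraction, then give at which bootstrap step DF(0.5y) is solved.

1 1/2 9919/10000
2 1 1887/2000
DF(0.5y) is solved at step 1

step 1 [0.5y] swap r/2=81/9919: DF=(1 − 81/9919·(0))/(1+81/9919) = 9919/10000 ≈ 0.991900
step 2 [1y] bond c/2=3/80: DF=(406431/400000 − 3/80·(0.991900))/(1+3/80) = 1887/2000 ≈ 0.943500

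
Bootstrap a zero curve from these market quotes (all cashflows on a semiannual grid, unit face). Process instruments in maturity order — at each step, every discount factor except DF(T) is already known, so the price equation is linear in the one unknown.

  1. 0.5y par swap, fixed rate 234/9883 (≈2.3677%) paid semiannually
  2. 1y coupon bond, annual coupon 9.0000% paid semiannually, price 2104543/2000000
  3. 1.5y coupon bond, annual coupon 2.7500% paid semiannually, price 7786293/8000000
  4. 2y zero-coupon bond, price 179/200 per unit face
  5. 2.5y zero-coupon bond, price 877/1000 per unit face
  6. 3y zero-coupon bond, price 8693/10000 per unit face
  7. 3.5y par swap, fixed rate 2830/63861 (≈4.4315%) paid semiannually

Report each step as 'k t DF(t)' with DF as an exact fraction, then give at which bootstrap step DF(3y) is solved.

1 1/2 9883/10000
2 1 2411/2500
3 3/2 1167/1250
4 2 179/200
5 5/2 877/1000
6 3 8693/10000
7 7/2 1717/2000
DF(3y) is solved at step 6

step 1 [0.5y] swap r/2=117/9883: DF=(1 − 117/9883·(0))/(1+117/9883) = 9883/10000 ≈ 0.988300
step 2 [1y] bond c/2=9/200: DF=(2104543/2000000 − 9/200·(0.988300))/(1+9/200) = 2411/2500 ≈ 0.964400
step 3 [1.5y] bond c/2=11/800: DF=(7786293/8000000 − 11/800·(0.988300+0.964400))/(1+11/800) = 1167/1250 ≈ 0.933600
step 4 [2y] zero: DF = P = 179/200 ≈ 0.895000
step 5 [2.5y] zero: DF = P = 877/1000 ≈ 0.877000
step 6 [3y] zero: DF = P = 8693/10000 ≈ 0.869300
step 7 [3.5y] swap r/2=1415/63861: DF=(1 − 1415/63861·(0.988300+0.964400+0.933600+0.895000+0.877000+0.869300))/(1+1415/63861) = 1717/2000 ≈ 0.858500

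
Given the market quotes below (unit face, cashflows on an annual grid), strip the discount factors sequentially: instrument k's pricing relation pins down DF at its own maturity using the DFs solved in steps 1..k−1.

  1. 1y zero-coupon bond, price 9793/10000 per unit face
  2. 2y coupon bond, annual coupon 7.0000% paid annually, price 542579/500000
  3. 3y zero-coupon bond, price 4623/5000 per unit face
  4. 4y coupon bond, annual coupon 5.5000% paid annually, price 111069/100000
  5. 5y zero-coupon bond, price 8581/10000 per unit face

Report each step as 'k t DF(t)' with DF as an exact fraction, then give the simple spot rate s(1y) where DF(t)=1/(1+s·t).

1 1 9793/10000
2 2 9501/10000
3 3 4623/5000
4 4 113/125
5 5 8581/10000
s(1y) = (1/(9793/10000) − 1)/(1) = 207/9793 ≈ 2.1138%

step 1 [1y] zero: DF = P = 9793/10000 ≈ 0.979300
step 2 [2y] bond c/1=7/100: DF=(542579/500000 − 7/100·(0.979300))/(1+7/100) = 9501/10000 ≈ 0.950100
step 3 [3y] zero: DF = P = 4623/5000 ≈ 0.924600
step 4 [4y] bond c/1=11/200: DF=(111069/100000 − 11/200·(0.979300+0.950100+0.924600))/(1+11/200) = 113/125 ≈ 0.904000
step 5 [5y] zero: DF = P = 8581/10000 ≈ 0.858100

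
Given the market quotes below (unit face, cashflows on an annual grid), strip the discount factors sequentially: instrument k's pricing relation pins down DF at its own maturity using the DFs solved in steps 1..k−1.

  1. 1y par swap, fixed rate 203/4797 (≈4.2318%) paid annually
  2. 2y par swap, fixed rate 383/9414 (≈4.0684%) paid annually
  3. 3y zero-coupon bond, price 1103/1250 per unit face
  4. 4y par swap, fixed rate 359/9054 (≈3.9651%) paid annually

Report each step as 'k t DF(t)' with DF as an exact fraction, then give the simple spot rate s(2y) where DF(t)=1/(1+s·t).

step 1 [1y] swap r/1=203/4797: DF=(1 − 203/4797·(0))/(1+203/4797) = 4797/5000 ≈ 0.959400
step 2 [2y] swap r/1=383/9414: DF=(1 − 383/9414·(0.959400))/(1+383/9414) = 4617/5000 ≈ 0.923400
step 3 [3y] zero: DF = P = 1103/1250 ≈ 0.882400
step 4 [4y] swap r/1=359/9054: DF=(1 − 359/9054·(0.959400+0.923400+0.882400))/(1+359/9054) = 2141/2500 ≈ 0.856400

1 1 4797/5000
2 2 4617/5000
3 3 1103/1250
4 4 2141/2500
s(2y) = (1/(4617/5000) − 1)/(2) = 383/9234 ≈ 4.1477%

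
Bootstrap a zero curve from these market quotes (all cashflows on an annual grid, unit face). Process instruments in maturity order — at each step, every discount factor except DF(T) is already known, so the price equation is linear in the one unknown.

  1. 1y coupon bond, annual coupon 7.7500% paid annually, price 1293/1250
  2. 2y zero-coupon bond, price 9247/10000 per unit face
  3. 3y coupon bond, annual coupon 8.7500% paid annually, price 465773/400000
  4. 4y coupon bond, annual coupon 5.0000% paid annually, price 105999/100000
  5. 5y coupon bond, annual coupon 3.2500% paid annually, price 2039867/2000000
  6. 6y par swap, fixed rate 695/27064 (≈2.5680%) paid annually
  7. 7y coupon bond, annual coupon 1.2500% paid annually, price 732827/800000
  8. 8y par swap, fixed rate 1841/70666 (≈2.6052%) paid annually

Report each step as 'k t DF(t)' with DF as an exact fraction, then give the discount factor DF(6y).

1 1 24/25
2 2 9247/10000
3 3 9191/10000
4 4 219/250
5 5 109/125
6 6 861/1000
7 7 8379/10000
8 8 8159/10000
DF(6y) = 861/1000 ≈ 0.861000

step 1 [1y] bond c/1=31/400: DF=(1293/1250 − 31/400·(0))/(1+31/400) = 24/25 ≈ 0.960000
step 2 [2y] zero: DF = P = 9247/10000 ≈ 0.924700
step 3 [3y] bond c/1=7/80: DF=(465773/400000 − 7/80·(0.960000+0.924700))/(1+7/80) = 9191/10000 ≈ 0.919100
step 4 [4y] bond c/1=1/20: DF=(105999/100000 − 1/20·(0.960000+0.924700+0.919100))/(1+1/20) = 219/250 ≈ 0.876000
step 5 [5y] bond c/1=13/400: DF=(2039867/2000000 − 13/400·(0.960000+0.924700+0.919100+0.876000))/(1+13/400) = 109/125 ≈ 0.872000
step 6 [6y] swap r/1=695/27064: DF=(1 − 695/27064·(0.960000+0.924700+0.919100+0.876000+0.872000))/(1+695/27064) = 861/1000 ≈ 0.861000
step 7 [7y] bond c/1=1/80: DF=(732827/800000 − 1/80·(0.960000+0.924700+0.919100+0.876000+0.872000+0.861000))/(1+1/80) = 8379/10000 ≈ 0.837900
step 8 [8y] swap r/1=1841/70666: DF=(1 − 1841/70666·(0.960000+0.924700+0.919100+0.876000+0.872000+0.861000+0.837900))/(1+1841/70666) = 8159/10000 ≈ 0.815900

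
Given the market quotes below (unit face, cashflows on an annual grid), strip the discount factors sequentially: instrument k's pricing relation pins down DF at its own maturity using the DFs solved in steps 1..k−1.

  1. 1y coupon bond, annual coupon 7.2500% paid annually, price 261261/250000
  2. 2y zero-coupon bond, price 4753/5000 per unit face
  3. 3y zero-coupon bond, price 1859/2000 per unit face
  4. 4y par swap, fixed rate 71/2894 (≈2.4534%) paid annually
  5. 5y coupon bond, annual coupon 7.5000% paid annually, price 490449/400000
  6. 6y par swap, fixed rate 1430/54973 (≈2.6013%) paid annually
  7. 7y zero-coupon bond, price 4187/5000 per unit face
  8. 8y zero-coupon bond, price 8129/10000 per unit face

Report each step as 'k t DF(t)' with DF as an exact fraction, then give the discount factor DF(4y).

step 1 [1y] bond c/1=29/400: DF=(261261/250000 − 29/400·(0))/(1+29/400) = 609/625 ≈ 0.974400
step 2 [2y] zero: DF = P = 4753/5000 ≈ 0.950600
step 3 [3y] zero: DF = P = 1859/2000 ≈ 0.929500
step 4 [4y] swap r/1=71/2894: DF=(1 − 71/2894·(0.974400+0.950600+0.929500))/(1+71/2894) = 9077/10000 ≈ 0.907700
step 5 [5y] bond c/1=3/40: DF=(490449/400000 − 3/40·(0.974400+0.950600+0.929500+0.907700))/(1+3/40) = 8781/10000 ≈ 0.878100
step 6 [6y] swap r/1=1430/54973: DF=(1 − 1430/54973·(0.974400+0.950600+0.929500+0.907700+0.878100))/(1+1430/54973) = 857/1000 ≈ 0.857000
step 7 [7y] zero: DF = P = 4187/5000 ≈ 0.837400
step 8 [8y] zero: DF = P = 8129/10000 ≈ 0.812900

1 1 609/625
2 2 4753/5000
3 3 1859/2000
4 4 9077/10000
5 5 8781/10000
6 6 857/1000
7 7 4187/5000
8 8 8129/10000
DF(4y) = 9077/10000 ≈ 0.907700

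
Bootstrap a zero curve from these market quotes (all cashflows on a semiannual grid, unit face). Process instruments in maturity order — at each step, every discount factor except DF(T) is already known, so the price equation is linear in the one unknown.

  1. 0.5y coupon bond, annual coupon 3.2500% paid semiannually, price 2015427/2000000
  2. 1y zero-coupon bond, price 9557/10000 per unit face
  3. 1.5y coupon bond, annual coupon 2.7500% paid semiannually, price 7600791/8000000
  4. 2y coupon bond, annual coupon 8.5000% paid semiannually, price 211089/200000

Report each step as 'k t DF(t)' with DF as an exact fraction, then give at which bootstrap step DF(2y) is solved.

1 1/2 2479/2500
2 1 9557/10000
3 3/2 2277/2500
4 2 8959/10000
DF(2y) is solved at step 4

step 1 [0.5y] bond c/2=13/800: DF=(2015427/2000000 − 13/800·(0))/(1+13/800) = 2479/2500 ≈ 0.991600
step 2 [1y] zero: DF = P = 9557/10000 ≈ 0.955700
step 3 [1.5y] bond c/2=11/800: DF=(7600791/8000000 − 11/800·(0.991600+0.955700))/(1+11/800) = 2277/2500 ≈ 0.910800
step 4 [2y] bond c/2=17/400: DF=(211089/200000 − 17/400·(0.991600+0.955700+0.910800))/(1+17/400) = 8959/10000 ≈ 0.895900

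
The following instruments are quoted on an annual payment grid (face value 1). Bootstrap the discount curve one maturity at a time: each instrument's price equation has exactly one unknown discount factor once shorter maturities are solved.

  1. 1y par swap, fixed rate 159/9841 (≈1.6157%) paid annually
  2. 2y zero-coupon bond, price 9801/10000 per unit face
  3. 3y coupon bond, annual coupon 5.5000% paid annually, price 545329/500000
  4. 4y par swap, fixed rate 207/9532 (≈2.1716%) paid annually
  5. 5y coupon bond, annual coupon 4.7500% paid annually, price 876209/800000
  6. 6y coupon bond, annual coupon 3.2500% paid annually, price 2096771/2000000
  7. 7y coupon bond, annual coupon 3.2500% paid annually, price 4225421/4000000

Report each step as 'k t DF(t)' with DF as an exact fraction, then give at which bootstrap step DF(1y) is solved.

1 1 9841/10000
2 2 9801/10000
3 3 4657/5000
4 4 2293/2500
5 5 8727/10000
6 6 8679/10000
7 7 8483/10000
DF(1y) is solved at step 1

step 1 [1y] swap r/1=159/9841: DF=(1 − 159/9841·(0))/(1+159/9841) = 9841/10000 ≈ 0.984100
step 2 [2y] zero: DF = P = 9801/10000 ≈ 0.980100
step 3 [3y] bond c/1=11/200: DF=(545329/500000 − 11/200·(0.984100+0.980100))/(1+11/200) = 4657/5000 ≈ 0.931400
step 4 [4y] swap r/1=207/9532: DF=(1 − 207/9532·(0.984100+0.980100+0.931400))/(1+207/9532) = 2293/2500 ≈ 0.917200
step 5 [5y] bond c/1=19/400: DF=(876209/800000 − 19/400·(0.984100+0.980100+0.931400+0.917200))/(1+19/400) = 8727/10000 ≈ 0.872700
step 6 [6y] bond c/1=13/400: DF=(2096771/2000000 − 13/400·(0.984100+0.980100+0.931400+0.917200+0.872700))/(1+13/400) = 8679/10000 ≈ 0.867900
step 7 [7y] bond c/1=13/400: DF=(4225421/4000000 − 13/400·(0.984100+0.980100+0.931400+0.917200+0.872700+0.867900))/(1+13/400) = 8483/10000 ≈ 0.848300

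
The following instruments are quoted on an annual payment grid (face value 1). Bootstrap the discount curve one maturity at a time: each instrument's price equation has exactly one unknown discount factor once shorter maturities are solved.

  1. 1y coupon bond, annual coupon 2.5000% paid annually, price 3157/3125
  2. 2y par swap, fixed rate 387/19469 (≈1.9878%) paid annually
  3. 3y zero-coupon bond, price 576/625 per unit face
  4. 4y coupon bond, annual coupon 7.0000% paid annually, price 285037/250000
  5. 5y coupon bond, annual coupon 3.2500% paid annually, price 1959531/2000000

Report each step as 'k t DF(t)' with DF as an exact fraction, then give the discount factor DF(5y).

step 1 [1y] bond c/1=1/40: DF=(3157/3125 − 1/40·(0))/(1+1/40) = 616/625 ≈ 0.985600
step 2 [2y] swap r/1=387/19469: DF=(1 − 387/19469·(0.985600))/(1+387/19469) = 9613/10000 ≈ 0.961300
step 3 [3y] zero: DF = P = 576/625 ≈ 0.921600
step 4 [4y] bond c/1=7/100: DF=(285037/250000 − 7/100·(0.985600+0.961300+0.921600))/(1+7/100) = 8779/10000 ≈ 0.877900
step 5 [5y] bond c/1=13/400: DF=(1959531/2000000 − 13/400·(0.985600+0.961300+0.921600+0.877900))/(1+13/400) = 831/1000 ≈ 0.831000

1 1 616/625
2 2 9613/10000
3 3 576/625
4 4 8779/10000
5 5 831/1000
DF(5y) = 831/1000 ≈ 0.831000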